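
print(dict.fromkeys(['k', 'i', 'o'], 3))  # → {'k': 3, 'i': 3, 'o': 3}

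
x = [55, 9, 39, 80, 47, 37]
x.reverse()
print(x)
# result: [37, 47, 80, 39, 9, 55]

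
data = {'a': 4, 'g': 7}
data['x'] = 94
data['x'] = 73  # {'a': 4, 'g': 7, 'x': 73}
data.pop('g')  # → 7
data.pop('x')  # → 73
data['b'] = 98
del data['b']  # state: {'a': 4}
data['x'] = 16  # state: {'a': 4, 'x': 16}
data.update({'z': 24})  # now {'a': 4, 'x': 16, 'z': 24}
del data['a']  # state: {'x': 16, 'z': 24}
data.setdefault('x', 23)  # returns 16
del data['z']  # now {'x': 16}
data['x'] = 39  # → {'x': 39}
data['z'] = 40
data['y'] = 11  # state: {'x': 39, 'z': 40, 'y': 11}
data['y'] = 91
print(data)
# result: {'x': 39, 'z': 40, 'y': 91}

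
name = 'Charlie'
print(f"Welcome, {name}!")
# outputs Welcome, Charlie!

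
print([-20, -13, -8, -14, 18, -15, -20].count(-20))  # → 2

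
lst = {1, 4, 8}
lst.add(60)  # {1, 4, 8, 60}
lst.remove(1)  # {4, 8, 60}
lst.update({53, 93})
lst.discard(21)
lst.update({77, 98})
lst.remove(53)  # {4, 8, 60, 77, 93, 98}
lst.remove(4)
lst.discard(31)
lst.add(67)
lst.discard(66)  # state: {8, 60, 67, 77, 93, 98}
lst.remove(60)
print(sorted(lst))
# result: [8, 67, 77, 93, 98]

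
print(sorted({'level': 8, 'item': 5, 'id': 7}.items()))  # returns [('id', 7), ('item', 5), ('level', 8)]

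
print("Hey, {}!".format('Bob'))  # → Hey, Bob!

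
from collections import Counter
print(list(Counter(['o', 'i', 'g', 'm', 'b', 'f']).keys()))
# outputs ['o', 'i', 'g', 'm', 'b', 'f']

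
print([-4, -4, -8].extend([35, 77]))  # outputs None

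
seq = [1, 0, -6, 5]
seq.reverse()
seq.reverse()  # [1, 0, -6, 5]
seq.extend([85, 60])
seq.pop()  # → 60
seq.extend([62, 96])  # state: [1, 0, -6, 5, 85, 62, 96]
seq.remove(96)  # [1, 0, -6, 5, 85, 62]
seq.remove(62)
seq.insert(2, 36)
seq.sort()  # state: [-6, 0, 1, 5, 36, 85]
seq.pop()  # 85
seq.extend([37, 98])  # [-6, 0, 1, 5, 36, 37, 98]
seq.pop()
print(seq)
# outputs [-6, 0, 1, 5, 36, 37]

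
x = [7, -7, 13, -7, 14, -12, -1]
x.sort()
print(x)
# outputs [-12, -7, -7, -1, 7, 13, 14]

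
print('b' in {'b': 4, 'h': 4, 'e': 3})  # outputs True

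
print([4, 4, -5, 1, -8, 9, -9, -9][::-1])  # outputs [-9, -9, 9, -8, 1, -5, 4, 4]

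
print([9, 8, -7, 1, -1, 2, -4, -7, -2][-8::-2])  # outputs [8]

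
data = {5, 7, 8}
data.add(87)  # {5, 7, 8, 87}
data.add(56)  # {5, 7, 8, 56, 87}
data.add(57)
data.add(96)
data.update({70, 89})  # {5, 7, 8, 56, 57, 70, 87, 89, 96}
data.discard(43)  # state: {5, 7, 8, 56, 57, 70, 87, 89, 96}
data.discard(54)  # {5, 7, 8, 56, 57, 70, 87, 89, 96}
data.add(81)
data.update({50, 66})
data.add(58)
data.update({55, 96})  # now {5, 7, 8, 50, 55, 56, 57, 58, 66, 70, 81, 87, 89, 96}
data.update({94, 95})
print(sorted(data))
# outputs [5, 7, 8, 50, 55, 56, 57, 58, 66, 70, 81, 87, 89, 94, 95, 96]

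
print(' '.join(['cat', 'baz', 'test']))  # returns cat baz test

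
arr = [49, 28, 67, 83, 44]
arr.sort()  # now [28, 44, 49, 67, 83]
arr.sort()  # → [28, 44, 49, 67, 83]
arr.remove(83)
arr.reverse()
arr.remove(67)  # [49, 44, 28]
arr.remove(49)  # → [44, 28]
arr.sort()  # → [28, 44]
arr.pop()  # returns 44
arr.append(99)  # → [28, 99]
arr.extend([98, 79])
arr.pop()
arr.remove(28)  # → [99, 98]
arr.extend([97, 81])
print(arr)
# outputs [99, 98, 97, 81]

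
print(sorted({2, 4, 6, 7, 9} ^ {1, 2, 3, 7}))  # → [1, 3, 4, 6, 9]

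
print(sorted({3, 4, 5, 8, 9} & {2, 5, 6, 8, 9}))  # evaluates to [5, 8, 9]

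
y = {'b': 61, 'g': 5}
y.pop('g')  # 5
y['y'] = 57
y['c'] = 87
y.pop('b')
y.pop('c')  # 87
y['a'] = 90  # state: {'y': 57, 'a': 90}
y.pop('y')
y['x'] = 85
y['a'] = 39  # {'a': 39, 'x': 85}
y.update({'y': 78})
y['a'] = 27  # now {'a': 27, 'x': 85, 'y': 78}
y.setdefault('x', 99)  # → 85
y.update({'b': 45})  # {'a': 27, 'x': 85, 'y': 78, 'b': 45}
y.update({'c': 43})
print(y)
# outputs {'a': 27, 'x': 85, 'y': 78, 'b': 45, 'c': 43}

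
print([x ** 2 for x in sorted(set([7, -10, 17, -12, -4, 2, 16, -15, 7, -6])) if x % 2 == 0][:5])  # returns [144, 100, 36, 16, 4]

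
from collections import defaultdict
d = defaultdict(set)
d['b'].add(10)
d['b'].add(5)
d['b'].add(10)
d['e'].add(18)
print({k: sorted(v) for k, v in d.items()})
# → {'b': [5, 10], 'e': [18]}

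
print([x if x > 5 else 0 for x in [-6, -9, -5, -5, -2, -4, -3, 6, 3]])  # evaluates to [0, 0, 0, 0, 0, 0, 0, 6, 0]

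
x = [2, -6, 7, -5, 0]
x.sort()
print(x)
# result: [-6, -5, 0, 2, 7]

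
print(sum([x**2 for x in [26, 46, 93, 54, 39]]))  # 15878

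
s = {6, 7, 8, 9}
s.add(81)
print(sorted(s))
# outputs [6, 7, 8, 9, 81]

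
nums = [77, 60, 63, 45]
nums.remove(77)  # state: [60, 63, 45]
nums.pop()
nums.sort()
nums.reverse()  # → [63, 60]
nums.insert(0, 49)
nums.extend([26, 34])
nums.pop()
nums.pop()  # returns 26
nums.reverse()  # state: [60, 63, 49]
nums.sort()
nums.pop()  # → 63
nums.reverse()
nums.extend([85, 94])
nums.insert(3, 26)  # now [60, 49, 85, 26, 94]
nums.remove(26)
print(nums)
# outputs [60, 49, 85, 94]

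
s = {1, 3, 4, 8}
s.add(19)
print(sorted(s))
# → [1, 3, 4, 8, 19]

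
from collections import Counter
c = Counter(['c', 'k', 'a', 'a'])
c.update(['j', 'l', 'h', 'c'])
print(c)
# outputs Counter({'c': 2, 'a': 2, 'k': 1, 'j': 1, 'l': 1, 'h': 1})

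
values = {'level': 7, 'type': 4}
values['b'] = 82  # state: {'level': 7, 'type': 4, 'b': 82}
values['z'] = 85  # {'level': 7, 'type': 4, 'b': 82, 'z': 85}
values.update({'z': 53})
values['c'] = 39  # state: {'level': 7, 'type': 4, 'b': 82, 'z': 53, 'c': 39}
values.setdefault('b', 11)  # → 82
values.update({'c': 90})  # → {'level': 7, 'type': 4, 'b': 82, 'z': 53, 'c': 90}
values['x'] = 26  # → {'level': 7, 'type': 4, 'b': 82, 'z': 53, 'c': 90, 'x': 26}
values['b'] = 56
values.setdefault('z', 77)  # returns 53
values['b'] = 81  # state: {'level': 7, 'type': 4, 'b': 81, 'z': 53, 'c': 90, 'x': 26}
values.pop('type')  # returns 4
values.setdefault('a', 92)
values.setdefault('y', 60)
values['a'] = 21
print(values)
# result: {'level': 7, 'b': 81, 'z': 53, 'c': 90, 'x': 26, 'a': 21, 'y': 60}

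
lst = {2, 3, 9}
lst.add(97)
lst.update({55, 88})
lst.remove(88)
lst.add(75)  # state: {2, 3, 9, 55, 75, 97}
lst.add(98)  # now {2, 3, 9, 55, 75, 97, 98}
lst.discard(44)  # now {2, 3, 9, 55, 75, 97, 98}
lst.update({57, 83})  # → {2, 3, 9, 55, 57, 75, 83, 97, 98}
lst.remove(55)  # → {2, 3, 9, 57, 75, 83, 97, 98}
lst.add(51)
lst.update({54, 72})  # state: {2, 3, 9, 51, 54, 57, 72, 75, 83, 97, 98}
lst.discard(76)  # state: {2, 3, 9, 51, 54, 57, 72, 75, 83, 97, 98}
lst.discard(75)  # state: {2, 3, 9, 51, 54, 57, 72, 83, 97, 98}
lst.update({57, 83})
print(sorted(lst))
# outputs [2, 3, 9, 51, 54, 57, 72, 83, 97, 98]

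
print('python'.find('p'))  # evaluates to 0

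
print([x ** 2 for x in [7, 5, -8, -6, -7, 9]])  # [49, 25, 64, 36, 49, 81]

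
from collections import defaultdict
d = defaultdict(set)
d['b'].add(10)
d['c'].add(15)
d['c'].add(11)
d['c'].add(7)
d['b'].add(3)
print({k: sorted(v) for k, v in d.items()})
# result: {'b': [3, 10], 'c': [7, 11, 15]}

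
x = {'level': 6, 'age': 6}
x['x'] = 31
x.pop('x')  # 31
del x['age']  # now {'level': 6}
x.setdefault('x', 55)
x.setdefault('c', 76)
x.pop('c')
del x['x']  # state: {'level': 6}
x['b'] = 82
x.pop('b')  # 82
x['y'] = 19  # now {'level': 6, 'y': 19}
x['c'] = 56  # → {'level': 6, 'y': 19, 'c': 56}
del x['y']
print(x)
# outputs {'level': 6, 'c': 56}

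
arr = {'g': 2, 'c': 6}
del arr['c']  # {'g': 2}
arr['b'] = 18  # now {'g': 2, 'b': 18}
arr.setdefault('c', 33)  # 33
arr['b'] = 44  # {'g': 2, 'b': 44, 'c': 33}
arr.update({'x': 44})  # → {'g': 2, 'b': 44, 'c': 33, 'x': 44}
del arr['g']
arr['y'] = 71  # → {'b': 44, 'c': 33, 'x': 44, 'y': 71}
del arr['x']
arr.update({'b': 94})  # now {'b': 94, 'c': 33, 'y': 71}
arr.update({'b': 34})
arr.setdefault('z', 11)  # 11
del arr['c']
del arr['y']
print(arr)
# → {'b': 34, 'z': 11}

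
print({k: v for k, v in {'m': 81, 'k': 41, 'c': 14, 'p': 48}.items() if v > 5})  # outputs {'m': 81, 'k': 41, 'c': 14, 'p': 48}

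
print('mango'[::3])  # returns mg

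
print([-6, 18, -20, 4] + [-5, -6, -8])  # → [-6, 18, -20, 4, -5, -6, -8]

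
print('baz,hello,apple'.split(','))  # ['baz', 'hello', 'apple']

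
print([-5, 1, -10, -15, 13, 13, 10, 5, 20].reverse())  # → None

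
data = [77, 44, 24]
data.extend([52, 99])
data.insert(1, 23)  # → [77, 23, 44, 24, 52, 99]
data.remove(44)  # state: [77, 23, 24, 52, 99]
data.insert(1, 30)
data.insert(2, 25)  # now [77, 30, 25, 23, 24, 52, 99]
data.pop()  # 99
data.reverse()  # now [52, 24, 23, 25, 30, 77]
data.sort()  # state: [23, 24, 25, 30, 52, 77]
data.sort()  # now [23, 24, 25, 30, 52, 77]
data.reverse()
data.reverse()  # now [23, 24, 25, 30, 52, 77]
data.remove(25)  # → [23, 24, 30, 52, 77]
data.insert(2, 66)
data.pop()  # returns 77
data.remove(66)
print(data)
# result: [23, 24, 30, 52]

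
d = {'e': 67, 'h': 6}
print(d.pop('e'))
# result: 67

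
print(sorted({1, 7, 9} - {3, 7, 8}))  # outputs [1, 9]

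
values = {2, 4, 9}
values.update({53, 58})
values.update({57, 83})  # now {2, 4, 9, 53, 57, 58, 83}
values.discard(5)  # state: {2, 4, 9, 53, 57, 58, 83}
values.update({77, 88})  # {2, 4, 9, 53, 57, 58, 77, 83, 88}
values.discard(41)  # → {2, 4, 9, 53, 57, 58, 77, 83, 88}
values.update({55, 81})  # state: {2, 4, 9, 53, 55, 57, 58, 77, 81, 83, 88}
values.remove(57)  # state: {2, 4, 9, 53, 55, 58, 77, 81, 83, 88}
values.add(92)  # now {2, 4, 9, 53, 55, 58, 77, 81, 83, 88, 92}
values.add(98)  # {2, 4, 9, 53, 55, 58, 77, 81, 83, 88, 92, 98}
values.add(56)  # {2, 4, 9, 53, 55, 56, 58, 77, 81, 83, 88, 92, 98}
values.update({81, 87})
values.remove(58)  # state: {2, 4, 9, 53, 55, 56, 77, 81, 83, 87, 88, 92, 98}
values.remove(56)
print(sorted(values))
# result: [2, 4, 9, 53, 55, 77, 81, 83, 87, 88, 92, 98]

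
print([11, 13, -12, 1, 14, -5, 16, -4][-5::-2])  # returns [1, 13]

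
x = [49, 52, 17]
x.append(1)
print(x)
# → [49, 52, 17, 1]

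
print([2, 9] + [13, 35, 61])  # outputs [2, 9, 13, 35, 61]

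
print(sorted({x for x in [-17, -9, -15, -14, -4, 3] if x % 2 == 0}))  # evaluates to [-14, -4]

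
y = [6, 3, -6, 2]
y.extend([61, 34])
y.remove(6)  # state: [3, -6, 2, 61, 34]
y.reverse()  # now [34, 61, 2, -6, 3]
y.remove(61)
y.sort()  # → [-6, 2, 3, 34]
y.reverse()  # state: [34, 3, 2, -6]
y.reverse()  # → [-6, 2, 3, 34]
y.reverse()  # [34, 3, 2, -6]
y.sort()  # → [-6, 2, 3, 34]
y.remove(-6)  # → [2, 3, 34]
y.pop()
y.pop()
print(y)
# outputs [2]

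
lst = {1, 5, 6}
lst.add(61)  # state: {1, 5, 6, 61}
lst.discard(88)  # {1, 5, 6, 61}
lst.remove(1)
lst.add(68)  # {5, 6, 61, 68}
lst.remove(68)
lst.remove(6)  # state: {5, 61}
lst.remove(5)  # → {61}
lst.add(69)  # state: {61, 69}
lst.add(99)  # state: {61, 69, 99}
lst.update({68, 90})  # {61, 68, 69, 90, 99}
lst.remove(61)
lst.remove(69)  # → {68, 90, 99}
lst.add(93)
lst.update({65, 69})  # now {65, 68, 69, 90, 93, 99}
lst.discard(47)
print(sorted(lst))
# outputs [65, 68, 69, 90, 93, 99]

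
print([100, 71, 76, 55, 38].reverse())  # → None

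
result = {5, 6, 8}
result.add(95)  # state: {5, 6, 8, 95}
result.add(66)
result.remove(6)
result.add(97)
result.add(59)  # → {5, 8, 59, 66, 95, 97}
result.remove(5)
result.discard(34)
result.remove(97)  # {8, 59, 66, 95}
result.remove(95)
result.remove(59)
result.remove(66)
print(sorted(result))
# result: [8]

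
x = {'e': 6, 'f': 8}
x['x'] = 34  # {'e': 6, 'f': 8, 'x': 34}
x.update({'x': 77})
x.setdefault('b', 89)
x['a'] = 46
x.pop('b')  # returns 89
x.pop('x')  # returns 77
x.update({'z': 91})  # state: {'e': 6, 'f': 8, 'a': 46, 'z': 91}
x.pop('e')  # 6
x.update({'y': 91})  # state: {'f': 8, 'a': 46, 'z': 91, 'y': 91}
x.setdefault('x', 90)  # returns 90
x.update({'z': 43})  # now {'f': 8, 'a': 46, 'z': 43, 'y': 91, 'x': 90}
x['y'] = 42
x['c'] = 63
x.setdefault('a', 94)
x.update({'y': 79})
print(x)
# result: {'f': 8, 'a': 46, 'z': 43, 'y': 79, 'x': 90, 'c': 63}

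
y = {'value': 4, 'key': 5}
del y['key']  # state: {'value': 4}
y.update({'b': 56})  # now {'value': 4, 'b': 56}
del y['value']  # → {'b': 56}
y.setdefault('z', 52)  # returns 52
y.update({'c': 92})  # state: {'b': 56, 'z': 52, 'c': 92}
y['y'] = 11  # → {'b': 56, 'z': 52, 'c': 92, 'y': 11}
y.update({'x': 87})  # {'b': 56, 'z': 52, 'c': 92, 'y': 11, 'x': 87}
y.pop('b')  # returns 56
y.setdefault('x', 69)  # 87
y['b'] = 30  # {'z': 52, 'c': 92, 'y': 11, 'x': 87, 'b': 30}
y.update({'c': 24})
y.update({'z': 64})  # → {'z': 64, 'c': 24, 'y': 11, 'x': 87, 'b': 30}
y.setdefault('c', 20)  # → 24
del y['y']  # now {'z': 64, 'c': 24, 'x': 87, 'b': 30}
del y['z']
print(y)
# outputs {'c': 24, 'x': 87, 'b': 30}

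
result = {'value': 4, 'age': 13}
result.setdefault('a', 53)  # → 53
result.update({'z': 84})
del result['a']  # {'value': 4, 'age': 13, 'z': 84}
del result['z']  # {'value': 4, 'age': 13}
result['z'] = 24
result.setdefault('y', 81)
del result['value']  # {'age': 13, 'z': 24, 'y': 81}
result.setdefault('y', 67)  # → 81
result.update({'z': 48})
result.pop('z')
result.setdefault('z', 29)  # 29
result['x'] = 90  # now {'age': 13, 'y': 81, 'z': 29, 'x': 90}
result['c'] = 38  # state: {'age': 13, 'y': 81, 'z': 29, 'x': 90, 'c': 38}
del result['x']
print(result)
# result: {'age': 13, 'y': 81, 'z': 29, 'c': 38}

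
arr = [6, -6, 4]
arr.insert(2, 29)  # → [6, -6, 29, 4]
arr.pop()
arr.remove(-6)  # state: [6, 29]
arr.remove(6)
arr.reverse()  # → [29]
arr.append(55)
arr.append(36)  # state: [29, 55, 36]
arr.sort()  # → [29, 36, 55]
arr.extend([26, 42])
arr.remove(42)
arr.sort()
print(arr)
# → [26, 29, 36, 55]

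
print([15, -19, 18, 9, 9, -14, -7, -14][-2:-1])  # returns [-7]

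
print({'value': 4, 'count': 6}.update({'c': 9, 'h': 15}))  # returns None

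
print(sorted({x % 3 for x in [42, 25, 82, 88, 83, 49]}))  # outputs [0, 1, 2]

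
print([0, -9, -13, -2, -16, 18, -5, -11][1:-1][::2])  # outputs [-9, -2, 18]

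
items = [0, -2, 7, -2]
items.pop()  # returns -2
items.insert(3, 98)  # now [0, -2, 7, 98]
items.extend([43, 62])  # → [0, -2, 7, 98, 43, 62]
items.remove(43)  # [0, -2, 7, 98, 62]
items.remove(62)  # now [0, -2, 7, 98]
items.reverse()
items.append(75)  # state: [98, 7, -2, 0, 75]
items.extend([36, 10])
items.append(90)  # [98, 7, -2, 0, 75, 36, 10, 90]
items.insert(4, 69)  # [98, 7, -2, 0, 69, 75, 36, 10, 90]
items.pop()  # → 90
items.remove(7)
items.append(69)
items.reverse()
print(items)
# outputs [69, 10, 36, 75, 69, 0, -2, 98]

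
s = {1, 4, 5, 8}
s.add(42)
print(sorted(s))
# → [1, 4, 5, 8, 42]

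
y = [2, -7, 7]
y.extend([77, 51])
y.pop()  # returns 51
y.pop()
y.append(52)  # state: [2, -7, 7, 52]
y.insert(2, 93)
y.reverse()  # [52, 7, 93, -7, 2]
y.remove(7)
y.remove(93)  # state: [52, -7, 2]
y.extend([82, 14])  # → [52, -7, 2, 82, 14]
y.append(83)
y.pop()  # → 83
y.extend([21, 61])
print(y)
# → [52, -7, 2, 82, 14, 21, 61]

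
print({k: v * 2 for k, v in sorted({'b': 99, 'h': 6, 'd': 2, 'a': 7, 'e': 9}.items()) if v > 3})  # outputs {'a': 14, 'b': 198, 'e': 18, 'h': 12}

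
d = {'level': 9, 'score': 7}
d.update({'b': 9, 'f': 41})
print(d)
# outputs {'level': 9, 'score': 7, 'b': 9, 'f': 41}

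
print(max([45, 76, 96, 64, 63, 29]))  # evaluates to 96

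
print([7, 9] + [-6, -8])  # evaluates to [7, 9, -6, -8]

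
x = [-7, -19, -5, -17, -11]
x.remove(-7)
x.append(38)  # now [-19, -5, -17, -11, 38]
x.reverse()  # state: [38, -11, -17, -5, -19]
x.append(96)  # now [38, -11, -17, -5, -19, 96]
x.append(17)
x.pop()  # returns 17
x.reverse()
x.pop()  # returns 38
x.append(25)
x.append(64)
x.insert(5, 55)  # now [96, -19, -5, -17, -11, 55, 25, 64]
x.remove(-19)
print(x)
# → [96, -5, -17, -11, 55, 25, 64]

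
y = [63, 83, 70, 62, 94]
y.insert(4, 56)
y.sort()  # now [56, 62, 63, 70, 83, 94]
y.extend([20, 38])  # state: [56, 62, 63, 70, 83, 94, 20, 38]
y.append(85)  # [56, 62, 63, 70, 83, 94, 20, 38, 85]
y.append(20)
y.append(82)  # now [56, 62, 63, 70, 83, 94, 20, 38, 85, 20, 82]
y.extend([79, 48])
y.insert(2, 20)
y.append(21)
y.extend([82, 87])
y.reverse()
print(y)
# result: [87, 82, 21, 48, 79, 82, 20, 85, 38, 20, 94, 83, 70, 63, 20, 62, 56]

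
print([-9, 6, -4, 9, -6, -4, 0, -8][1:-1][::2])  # [6, 9, -4]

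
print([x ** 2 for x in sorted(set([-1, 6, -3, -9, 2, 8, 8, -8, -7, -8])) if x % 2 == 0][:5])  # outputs [64, 4, 36, 64]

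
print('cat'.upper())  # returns CAT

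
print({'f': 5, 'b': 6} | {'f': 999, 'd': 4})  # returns {'f': 999, 'b': 6, 'd': 4}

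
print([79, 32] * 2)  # [79, 32, 79, 32]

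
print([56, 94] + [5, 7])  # [56, 94, 5, 7]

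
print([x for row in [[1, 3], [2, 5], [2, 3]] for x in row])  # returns [1, 3, 2, 5, 2, 3]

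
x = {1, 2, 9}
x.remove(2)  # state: {1, 9}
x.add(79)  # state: {1, 9, 79}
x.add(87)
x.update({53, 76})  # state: {1, 9, 53, 76, 79, 87}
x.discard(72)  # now {1, 9, 53, 76, 79, 87}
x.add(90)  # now {1, 9, 53, 76, 79, 87, 90}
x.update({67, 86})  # {1, 9, 53, 67, 76, 79, 86, 87, 90}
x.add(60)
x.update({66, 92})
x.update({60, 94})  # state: {1, 9, 53, 60, 66, 67, 76, 79, 86, 87, 90, 92, 94}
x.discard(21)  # {1, 9, 53, 60, 66, 67, 76, 79, 86, 87, 90, 92, 94}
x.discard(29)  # {1, 9, 53, 60, 66, 67, 76, 79, 86, 87, 90, 92, 94}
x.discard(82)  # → {1, 9, 53, 60, 66, 67, 76, 79, 86, 87, 90, 92, 94}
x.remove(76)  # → {1, 9, 53, 60, 66, 67, 79, 86, 87, 90, 92, 94}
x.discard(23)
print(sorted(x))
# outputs [1, 9, 53, 60, 66, 67, 79, 86, 87, 90, 92, 94]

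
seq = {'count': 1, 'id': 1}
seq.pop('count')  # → 1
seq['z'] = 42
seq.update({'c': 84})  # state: {'id': 1, 'z': 42, 'c': 84}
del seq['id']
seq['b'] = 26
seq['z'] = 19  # {'z': 19, 'c': 84, 'b': 26}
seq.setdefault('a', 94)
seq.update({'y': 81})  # {'z': 19, 'c': 84, 'b': 26, 'a': 94, 'y': 81}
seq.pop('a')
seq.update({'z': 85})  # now {'z': 85, 'c': 84, 'b': 26, 'y': 81}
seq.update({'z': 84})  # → {'z': 84, 'c': 84, 'b': 26, 'y': 81}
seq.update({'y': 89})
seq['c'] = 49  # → {'z': 84, 'c': 49, 'b': 26, 'y': 89}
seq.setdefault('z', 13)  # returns 84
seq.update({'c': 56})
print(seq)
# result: {'z': 84, 'c': 56, 'b': 26, 'y': 89}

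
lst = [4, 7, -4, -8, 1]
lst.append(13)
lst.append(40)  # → [4, 7, -4, -8, 1, 13, 40]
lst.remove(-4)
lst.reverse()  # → [40, 13, 1, -8, 7, 4]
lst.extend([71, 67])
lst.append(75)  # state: [40, 13, 1, -8, 7, 4, 71, 67, 75]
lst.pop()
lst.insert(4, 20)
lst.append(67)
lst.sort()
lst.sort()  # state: [-8, 1, 4, 7, 13, 20, 40, 67, 67, 71]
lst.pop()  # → 71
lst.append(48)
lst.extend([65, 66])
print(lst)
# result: [-8, 1, 4, 7, 13, 20, 40, 67, 67, 48, 65, 66]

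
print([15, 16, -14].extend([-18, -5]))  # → None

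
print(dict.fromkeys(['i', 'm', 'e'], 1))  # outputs {'i': 1, 'm': 1, 'e': 1}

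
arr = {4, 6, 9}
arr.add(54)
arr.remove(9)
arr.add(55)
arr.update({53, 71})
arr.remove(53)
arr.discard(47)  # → {4, 6, 54, 55, 71}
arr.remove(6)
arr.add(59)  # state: {4, 54, 55, 59, 71}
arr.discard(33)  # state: {4, 54, 55, 59, 71}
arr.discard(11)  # {4, 54, 55, 59, 71}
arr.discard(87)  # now {4, 54, 55, 59, 71}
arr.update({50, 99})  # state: {4, 50, 54, 55, 59, 71, 99}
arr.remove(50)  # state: {4, 54, 55, 59, 71, 99}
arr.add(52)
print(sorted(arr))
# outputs [4, 52, 54, 55, 59, 71, 99]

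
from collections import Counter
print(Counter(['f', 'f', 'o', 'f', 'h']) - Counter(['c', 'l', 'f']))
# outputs Counter({'f': 2, 'o': 1, 'h': 1})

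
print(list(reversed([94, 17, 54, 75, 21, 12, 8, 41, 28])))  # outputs [28, 41, 8, 12, 21, 75, 54, 17, 94]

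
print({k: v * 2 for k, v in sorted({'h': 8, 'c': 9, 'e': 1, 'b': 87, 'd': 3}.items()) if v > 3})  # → {'b': 174, 'c': 18, 'h': 16}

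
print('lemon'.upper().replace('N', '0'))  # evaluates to LEMO0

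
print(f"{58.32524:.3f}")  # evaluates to 58.325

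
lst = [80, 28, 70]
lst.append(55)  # [80, 28, 70, 55]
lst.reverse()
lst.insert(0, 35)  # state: [35, 55, 70, 28, 80]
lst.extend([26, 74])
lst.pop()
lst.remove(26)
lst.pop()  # 80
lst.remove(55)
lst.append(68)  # [35, 70, 28, 68]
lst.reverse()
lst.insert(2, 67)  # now [68, 28, 67, 70, 35]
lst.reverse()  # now [35, 70, 67, 28, 68]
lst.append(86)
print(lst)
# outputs [35, 70, 67, 28, 68, 86]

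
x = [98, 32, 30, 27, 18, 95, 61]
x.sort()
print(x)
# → [18, 27, 30, 32, 61, 95, 98]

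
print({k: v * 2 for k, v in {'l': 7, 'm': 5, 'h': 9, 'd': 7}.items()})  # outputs {'l': 14, 'm': 10, 'h': 18, 'd': 14}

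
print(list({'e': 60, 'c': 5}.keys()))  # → ['e', 'c']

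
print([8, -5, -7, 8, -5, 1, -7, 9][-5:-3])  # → [8, -5]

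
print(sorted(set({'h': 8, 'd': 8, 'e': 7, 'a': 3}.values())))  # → [3, 7, 8]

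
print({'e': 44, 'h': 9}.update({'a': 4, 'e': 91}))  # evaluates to None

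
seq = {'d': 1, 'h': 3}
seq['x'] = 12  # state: {'d': 1, 'h': 3, 'x': 12}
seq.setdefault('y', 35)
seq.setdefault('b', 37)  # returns 37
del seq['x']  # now {'d': 1, 'h': 3, 'y': 35, 'b': 37}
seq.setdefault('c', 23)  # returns 23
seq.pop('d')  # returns 1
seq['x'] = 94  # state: {'h': 3, 'y': 35, 'b': 37, 'c': 23, 'x': 94}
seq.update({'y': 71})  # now {'h': 3, 'y': 71, 'b': 37, 'c': 23, 'x': 94}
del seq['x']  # {'h': 3, 'y': 71, 'b': 37, 'c': 23}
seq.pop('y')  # 71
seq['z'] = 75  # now {'h': 3, 'b': 37, 'c': 23, 'z': 75}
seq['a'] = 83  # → {'h': 3, 'b': 37, 'c': 23, 'z': 75, 'a': 83}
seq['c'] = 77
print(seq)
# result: {'h': 3, 'b': 37, 'c': 77, 'z': 75, 'a': 83}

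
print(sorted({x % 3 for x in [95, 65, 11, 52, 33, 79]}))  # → [0, 1, 2]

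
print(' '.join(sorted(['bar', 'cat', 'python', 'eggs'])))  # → bar cat eggs python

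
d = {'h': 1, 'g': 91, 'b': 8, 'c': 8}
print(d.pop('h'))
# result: 1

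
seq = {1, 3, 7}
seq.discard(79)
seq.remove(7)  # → {1, 3}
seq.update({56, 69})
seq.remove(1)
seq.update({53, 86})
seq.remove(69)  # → {3, 53, 56, 86}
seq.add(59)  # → {3, 53, 56, 59, 86}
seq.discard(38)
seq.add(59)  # {3, 53, 56, 59, 86}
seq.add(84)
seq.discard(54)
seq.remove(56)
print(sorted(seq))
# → [3, 53, 59, 84, 86]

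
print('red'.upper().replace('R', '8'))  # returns 8ED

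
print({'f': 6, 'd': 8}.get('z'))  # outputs None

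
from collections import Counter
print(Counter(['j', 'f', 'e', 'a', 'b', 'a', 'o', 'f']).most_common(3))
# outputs [('f', 2), ('a', 2), ('j', 1)]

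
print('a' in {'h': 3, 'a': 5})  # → True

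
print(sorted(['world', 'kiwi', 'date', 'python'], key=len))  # ['kiwi', 'date', 'world', 'python']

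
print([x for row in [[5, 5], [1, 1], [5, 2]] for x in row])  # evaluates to [5, 5, 1, 1, 5, 2]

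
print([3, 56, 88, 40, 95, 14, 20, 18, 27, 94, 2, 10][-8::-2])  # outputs [95, 88, 3]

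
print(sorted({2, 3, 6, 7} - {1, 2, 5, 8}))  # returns [3, 6, 7]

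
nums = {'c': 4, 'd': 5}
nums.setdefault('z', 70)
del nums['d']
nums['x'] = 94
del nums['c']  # {'z': 70, 'x': 94}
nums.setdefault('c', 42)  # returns 42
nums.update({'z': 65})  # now {'z': 65, 'x': 94, 'c': 42}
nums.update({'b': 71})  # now {'z': 65, 'x': 94, 'c': 42, 'b': 71}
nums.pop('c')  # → 42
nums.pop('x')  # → 94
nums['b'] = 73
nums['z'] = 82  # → {'z': 82, 'b': 73}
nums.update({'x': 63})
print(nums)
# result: {'z': 82, 'b': 73, 'x': 63}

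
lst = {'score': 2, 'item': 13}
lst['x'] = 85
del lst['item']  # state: {'score': 2, 'x': 85}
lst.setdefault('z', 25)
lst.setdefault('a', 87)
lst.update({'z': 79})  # {'score': 2, 'x': 85, 'z': 79, 'a': 87}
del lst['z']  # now {'score': 2, 'x': 85, 'a': 87}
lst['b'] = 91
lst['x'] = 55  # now {'score': 2, 'x': 55, 'a': 87, 'b': 91}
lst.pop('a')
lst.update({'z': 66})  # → {'score': 2, 'x': 55, 'b': 91, 'z': 66}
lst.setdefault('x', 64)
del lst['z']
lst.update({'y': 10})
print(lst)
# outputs {'score': 2, 'x': 55, 'b': 91, 'y': 10}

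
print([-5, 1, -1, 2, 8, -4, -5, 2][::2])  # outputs [-5, -1, 8, -5]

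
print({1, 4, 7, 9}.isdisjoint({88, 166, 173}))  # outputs True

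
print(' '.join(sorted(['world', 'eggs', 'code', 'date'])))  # code date eggs world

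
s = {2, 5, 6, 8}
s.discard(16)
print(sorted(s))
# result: [2, 5, 6, 8]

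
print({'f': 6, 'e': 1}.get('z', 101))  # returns 101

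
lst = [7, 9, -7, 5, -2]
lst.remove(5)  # [7, 9, -7, -2]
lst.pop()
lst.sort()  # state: [-7, 7, 9]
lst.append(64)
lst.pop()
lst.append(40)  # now [-7, 7, 9, 40]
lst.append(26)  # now [-7, 7, 9, 40, 26]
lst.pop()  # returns 26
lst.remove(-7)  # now [7, 9, 40]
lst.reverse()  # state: [40, 9, 7]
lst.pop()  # 7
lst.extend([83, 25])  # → [40, 9, 83, 25]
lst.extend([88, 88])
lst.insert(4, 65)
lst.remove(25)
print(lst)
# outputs [40, 9, 83, 65, 88, 88]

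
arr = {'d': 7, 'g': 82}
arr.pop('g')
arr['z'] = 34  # {'d': 7, 'z': 34}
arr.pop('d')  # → 7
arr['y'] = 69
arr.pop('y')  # 69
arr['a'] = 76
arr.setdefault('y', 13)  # 13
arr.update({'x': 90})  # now {'z': 34, 'a': 76, 'y': 13, 'x': 90}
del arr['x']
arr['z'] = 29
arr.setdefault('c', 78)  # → 78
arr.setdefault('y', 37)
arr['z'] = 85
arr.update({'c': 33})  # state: {'z': 85, 'a': 76, 'y': 13, 'c': 33}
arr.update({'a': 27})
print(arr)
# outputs {'z': 85, 'a': 27, 'y': 13, 'c': 33}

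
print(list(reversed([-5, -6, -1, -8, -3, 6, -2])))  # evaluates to [-2, 6, -3, -8, -1, -6, -5]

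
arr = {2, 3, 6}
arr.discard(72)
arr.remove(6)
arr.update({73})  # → {2, 3, 73}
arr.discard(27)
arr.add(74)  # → {2, 3, 73, 74}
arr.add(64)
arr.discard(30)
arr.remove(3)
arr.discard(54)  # {2, 64, 73, 74}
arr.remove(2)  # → {64, 73, 74}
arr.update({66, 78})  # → {64, 66, 73, 74, 78}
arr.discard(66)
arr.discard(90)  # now {64, 73, 74, 78}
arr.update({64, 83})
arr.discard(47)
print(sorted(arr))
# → [64, 73, 74, 78, 83]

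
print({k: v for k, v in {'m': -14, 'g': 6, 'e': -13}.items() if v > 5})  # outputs {'g': 6}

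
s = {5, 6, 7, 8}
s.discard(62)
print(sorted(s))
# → [5, 6, 7, 8]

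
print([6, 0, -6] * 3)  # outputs [6, 0, -6, 6, 0, -6, 6, 0, -6]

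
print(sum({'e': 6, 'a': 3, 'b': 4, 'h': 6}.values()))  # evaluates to 19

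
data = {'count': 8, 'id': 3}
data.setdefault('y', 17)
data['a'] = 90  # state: {'count': 8, 'id': 3, 'y': 17, 'a': 90}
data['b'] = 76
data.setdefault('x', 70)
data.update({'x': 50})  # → {'count': 8, 'id': 3, 'y': 17, 'a': 90, 'b': 76, 'x': 50}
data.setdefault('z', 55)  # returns 55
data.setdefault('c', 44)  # 44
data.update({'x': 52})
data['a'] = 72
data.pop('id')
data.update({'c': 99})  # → {'count': 8, 'y': 17, 'a': 72, 'b': 76, 'x': 52, 'z': 55, 'c': 99}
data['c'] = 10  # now {'count': 8, 'y': 17, 'a': 72, 'b': 76, 'x': 52, 'z': 55, 'c': 10}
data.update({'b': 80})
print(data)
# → {'count': 8, 'y': 17, 'a': 72, 'b': 80, 'x': 52, 'z': 55, 'c': 10}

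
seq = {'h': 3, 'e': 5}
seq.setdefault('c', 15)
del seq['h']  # {'e': 5, 'c': 15}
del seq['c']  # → {'e': 5}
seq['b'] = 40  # {'e': 5, 'b': 40}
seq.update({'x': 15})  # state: {'e': 5, 'b': 40, 'x': 15}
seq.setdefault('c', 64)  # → 64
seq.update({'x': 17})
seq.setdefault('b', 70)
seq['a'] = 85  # {'e': 5, 'b': 40, 'x': 17, 'c': 64, 'a': 85}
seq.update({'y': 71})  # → {'e': 5, 'b': 40, 'x': 17, 'c': 64, 'a': 85, 'y': 71}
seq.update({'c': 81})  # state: {'e': 5, 'b': 40, 'x': 17, 'c': 81, 'a': 85, 'y': 71}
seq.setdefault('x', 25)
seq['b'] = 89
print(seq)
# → {'e': 5, 'b': 89, 'x': 17, 'c': 81, 'a': 85, 'y': 71}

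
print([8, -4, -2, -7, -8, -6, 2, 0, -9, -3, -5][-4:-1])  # [0, -9, -3]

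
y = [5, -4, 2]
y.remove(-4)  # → [5, 2]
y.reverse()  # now [2, 5]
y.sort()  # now [2, 5]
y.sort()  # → [2, 5]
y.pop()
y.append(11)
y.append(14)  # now [2, 11, 14]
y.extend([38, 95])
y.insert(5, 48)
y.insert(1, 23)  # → [2, 23, 11, 14, 38, 95, 48]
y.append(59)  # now [2, 23, 11, 14, 38, 95, 48, 59]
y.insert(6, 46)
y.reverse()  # [59, 48, 46, 95, 38, 14, 11, 23, 2]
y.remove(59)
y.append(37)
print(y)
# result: [48, 46, 95, 38, 14, 11, 23, 2, 37]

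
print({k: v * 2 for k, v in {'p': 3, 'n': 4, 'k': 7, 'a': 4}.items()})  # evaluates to {'p': 6, 'n': 8, 'k': 14, 'a': 8}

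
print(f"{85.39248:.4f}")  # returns 85.3925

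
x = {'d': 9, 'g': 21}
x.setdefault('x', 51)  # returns 51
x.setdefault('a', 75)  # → 75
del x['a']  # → {'d': 9, 'g': 21, 'x': 51}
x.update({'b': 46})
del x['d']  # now {'g': 21, 'x': 51, 'b': 46}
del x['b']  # {'g': 21, 'x': 51}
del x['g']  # {'x': 51}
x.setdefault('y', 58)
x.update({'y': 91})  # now {'x': 51, 'y': 91}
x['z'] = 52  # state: {'x': 51, 'y': 91, 'z': 52}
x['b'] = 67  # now {'x': 51, 'y': 91, 'z': 52, 'b': 67}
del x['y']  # {'x': 51, 'z': 52, 'b': 67}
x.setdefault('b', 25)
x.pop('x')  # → 51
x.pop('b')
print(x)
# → {'z': 52}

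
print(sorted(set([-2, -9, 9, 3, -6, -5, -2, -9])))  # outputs [-9, -6, -5, -2, 3, 9]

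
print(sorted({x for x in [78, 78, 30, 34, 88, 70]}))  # [30, 34, 70, 78, 88]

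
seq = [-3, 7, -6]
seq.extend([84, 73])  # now [-3, 7, -6, 84, 73]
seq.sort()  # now [-6, -3, 7, 73, 84]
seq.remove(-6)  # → [-3, 7, 73, 84]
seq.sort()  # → [-3, 7, 73, 84]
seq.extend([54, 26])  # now [-3, 7, 73, 84, 54, 26]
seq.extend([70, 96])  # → [-3, 7, 73, 84, 54, 26, 70, 96]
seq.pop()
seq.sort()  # [-3, 7, 26, 54, 70, 73, 84]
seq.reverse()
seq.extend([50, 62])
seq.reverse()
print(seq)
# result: [62, 50, -3, 7, 26, 54, 70, 73, 84]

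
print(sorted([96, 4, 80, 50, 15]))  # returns [4, 15, 50, 80, 96]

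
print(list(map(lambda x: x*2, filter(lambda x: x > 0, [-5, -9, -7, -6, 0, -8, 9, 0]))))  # [18]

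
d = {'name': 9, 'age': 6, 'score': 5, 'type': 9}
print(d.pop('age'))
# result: 6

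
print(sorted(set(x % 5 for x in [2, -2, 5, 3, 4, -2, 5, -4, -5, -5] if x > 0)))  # [0, 2, 3, 4]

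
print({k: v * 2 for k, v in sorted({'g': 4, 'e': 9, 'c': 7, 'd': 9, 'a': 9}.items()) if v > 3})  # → {'a': 18, 'c': 14, 'd': 18, 'e': 18, 'g': 8}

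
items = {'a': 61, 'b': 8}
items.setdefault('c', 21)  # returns 21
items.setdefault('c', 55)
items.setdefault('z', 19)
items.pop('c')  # 21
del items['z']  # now {'a': 61, 'b': 8}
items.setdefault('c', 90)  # 90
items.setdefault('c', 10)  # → 90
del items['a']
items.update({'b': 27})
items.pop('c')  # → 90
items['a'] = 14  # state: {'b': 27, 'a': 14}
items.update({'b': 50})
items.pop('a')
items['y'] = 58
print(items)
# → {'b': 50, 'y': 58}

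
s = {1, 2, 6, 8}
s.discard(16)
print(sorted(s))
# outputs [1, 2, 6, 8]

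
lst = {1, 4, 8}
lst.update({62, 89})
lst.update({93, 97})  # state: {1, 4, 8, 62, 89, 93, 97}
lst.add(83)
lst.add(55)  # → {1, 4, 8, 55, 62, 83, 89, 93, 97}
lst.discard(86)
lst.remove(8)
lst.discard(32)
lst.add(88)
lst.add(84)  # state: {1, 4, 55, 62, 83, 84, 88, 89, 93, 97}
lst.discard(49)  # {1, 4, 55, 62, 83, 84, 88, 89, 93, 97}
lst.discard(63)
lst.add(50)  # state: {1, 4, 50, 55, 62, 83, 84, 88, 89, 93, 97}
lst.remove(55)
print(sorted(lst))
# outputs [1, 4, 50, 62, 83, 84, 88, 89, 93, 97]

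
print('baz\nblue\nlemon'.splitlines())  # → ['baz', 'blue', 'lemon']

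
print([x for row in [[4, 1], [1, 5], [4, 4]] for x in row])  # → [4, 1, 1, 5, 4, 4]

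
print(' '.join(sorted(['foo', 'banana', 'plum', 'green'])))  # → banana foo green plum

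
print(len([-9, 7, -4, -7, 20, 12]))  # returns 6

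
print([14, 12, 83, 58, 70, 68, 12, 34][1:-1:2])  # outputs [12, 58, 68]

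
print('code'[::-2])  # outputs eo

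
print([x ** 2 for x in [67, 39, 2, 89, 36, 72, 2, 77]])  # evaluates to [4489, 1521, 4, 7921, 1296, 5184, 4, 5929]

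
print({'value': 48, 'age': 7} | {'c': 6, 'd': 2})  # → {'value': 48, 'age': 7, 'c': 6, 'd': 2}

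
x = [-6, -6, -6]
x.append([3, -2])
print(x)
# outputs [-6, -6, -6, [3, -2]]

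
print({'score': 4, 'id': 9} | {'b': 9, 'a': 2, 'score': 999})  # {'score': 999, 'id': 9, 'b': 9, 'a': 2}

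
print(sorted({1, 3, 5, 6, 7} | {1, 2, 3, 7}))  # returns [1, 2, 3, 5, 6, 7]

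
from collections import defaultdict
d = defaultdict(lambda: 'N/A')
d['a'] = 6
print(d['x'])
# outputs N/A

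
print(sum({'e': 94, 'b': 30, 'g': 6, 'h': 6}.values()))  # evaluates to 136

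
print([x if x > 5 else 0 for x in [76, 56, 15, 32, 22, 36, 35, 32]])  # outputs [76, 56, 15, 32, 22, 36, 35, 32]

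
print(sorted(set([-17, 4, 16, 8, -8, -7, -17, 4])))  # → [-17, -8, -7, 4, 8, 16]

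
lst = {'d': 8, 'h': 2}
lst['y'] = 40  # {'d': 8, 'h': 2, 'y': 40}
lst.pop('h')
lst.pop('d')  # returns 8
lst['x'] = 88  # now {'y': 40, 'x': 88}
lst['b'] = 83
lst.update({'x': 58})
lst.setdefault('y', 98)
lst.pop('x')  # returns 58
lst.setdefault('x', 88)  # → 88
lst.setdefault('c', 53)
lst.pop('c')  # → 53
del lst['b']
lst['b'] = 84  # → {'y': 40, 'x': 88, 'b': 84}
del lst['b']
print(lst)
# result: {'y': 40, 'x': 88}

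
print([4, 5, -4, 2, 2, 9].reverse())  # None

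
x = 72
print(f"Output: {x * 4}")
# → Output: 288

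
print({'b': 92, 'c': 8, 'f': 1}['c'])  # 8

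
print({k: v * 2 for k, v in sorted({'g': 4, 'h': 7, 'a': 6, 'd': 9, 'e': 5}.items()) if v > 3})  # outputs {'a': 12, 'd': 18, 'e': 10, 'g': 8, 'h': 14}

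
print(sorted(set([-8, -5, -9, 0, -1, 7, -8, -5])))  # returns [-9, -8, -5, -1, 0, 7]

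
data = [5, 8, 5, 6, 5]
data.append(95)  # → [5, 8, 5, 6, 5, 95]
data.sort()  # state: [5, 5, 5, 6, 8, 95]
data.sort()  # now [5, 5, 5, 6, 8, 95]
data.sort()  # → [5, 5, 5, 6, 8, 95]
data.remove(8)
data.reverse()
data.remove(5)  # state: [95, 6, 5, 5]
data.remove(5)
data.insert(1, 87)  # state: [95, 87, 6, 5]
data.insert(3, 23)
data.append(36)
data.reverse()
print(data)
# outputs [36, 5, 23, 6, 87, 95]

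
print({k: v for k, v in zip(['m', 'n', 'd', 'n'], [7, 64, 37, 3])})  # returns {'m': 7, 'n': 3, 'd': 37}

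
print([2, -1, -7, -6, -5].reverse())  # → None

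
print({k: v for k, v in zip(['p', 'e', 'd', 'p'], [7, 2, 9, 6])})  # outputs {'p': 6, 'e': 2, 'd': 9}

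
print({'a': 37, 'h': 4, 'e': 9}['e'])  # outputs 9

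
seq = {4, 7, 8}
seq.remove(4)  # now {7, 8}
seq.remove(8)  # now {7}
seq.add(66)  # {7, 66}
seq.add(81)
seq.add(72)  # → {7, 66, 72, 81}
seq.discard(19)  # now {7, 66, 72, 81}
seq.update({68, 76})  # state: {7, 66, 68, 72, 76, 81}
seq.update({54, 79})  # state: {7, 54, 66, 68, 72, 76, 79, 81}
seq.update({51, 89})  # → {7, 51, 54, 66, 68, 72, 76, 79, 81, 89}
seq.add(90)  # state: {7, 51, 54, 66, 68, 72, 76, 79, 81, 89, 90}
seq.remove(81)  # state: {7, 51, 54, 66, 68, 72, 76, 79, 89, 90}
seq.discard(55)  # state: {7, 51, 54, 66, 68, 72, 76, 79, 89, 90}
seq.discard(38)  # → {7, 51, 54, 66, 68, 72, 76, 79, 89, 90}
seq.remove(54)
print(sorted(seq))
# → [7, 51, 66, 68, 72, 76, 79, 89, 90]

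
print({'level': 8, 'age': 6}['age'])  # 6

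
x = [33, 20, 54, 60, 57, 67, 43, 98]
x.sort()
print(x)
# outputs [20, 33, 43, 54, 57, 60, 67, 98]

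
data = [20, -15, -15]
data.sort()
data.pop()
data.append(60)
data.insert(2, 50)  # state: [-15, -15, 50, 60]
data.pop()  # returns 60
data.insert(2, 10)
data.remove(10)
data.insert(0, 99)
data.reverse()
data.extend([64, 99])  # [50, -15, -15, 99, 64, 99]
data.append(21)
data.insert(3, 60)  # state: [50, -15, -15, 60, 99, 64, 99, 21]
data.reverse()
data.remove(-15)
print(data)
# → [21, 99, 64, 99, 60, -15, 50]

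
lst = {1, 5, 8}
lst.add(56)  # {1, 5, 8, 56}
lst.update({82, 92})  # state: {1, 5, 8, 56, 82, 92}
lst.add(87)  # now {1, 5, 8, 56, 82, 87, 92}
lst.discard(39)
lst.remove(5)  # {1, 8, 56, 82, 87, 92}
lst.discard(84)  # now {1, 8, 56, 82, 87, 92}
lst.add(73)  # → {1, 8, 56, 73, 82, 87, 92}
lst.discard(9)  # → {1, 8, 56, 73, 82, 87, 92}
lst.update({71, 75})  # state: {1, 8, 56, 71, 73, 75, 82, 87, 92}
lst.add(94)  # {1, 8, 56, 71, 73, 75, 82, 87, 92, 94}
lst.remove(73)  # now {1, 8, 56, 71, 75, 82, 87, 92, 94}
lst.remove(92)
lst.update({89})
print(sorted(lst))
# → [1, 8, 56, 71, 75, 82, 87, 89, 94]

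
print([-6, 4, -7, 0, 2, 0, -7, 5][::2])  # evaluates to [-6, -7, 2, -7]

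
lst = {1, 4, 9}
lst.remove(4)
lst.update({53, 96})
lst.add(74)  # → {1, 9, 53, 74, 96}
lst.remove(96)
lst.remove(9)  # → {1, 53, 74}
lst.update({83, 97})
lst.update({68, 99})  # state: {1, 53, 68, 74, 83, 97, 99}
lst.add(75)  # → {1, 53, 68, 74, 75, 83, 97, 99}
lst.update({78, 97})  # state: {1, 53, 68, 74, 75, 78, 83, 97, 99}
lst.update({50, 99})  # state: {1, 50, 53, 68, 74, 75, 78, 83, 97, 99}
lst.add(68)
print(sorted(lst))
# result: [1, 50, 53, 68, 74, 75, 78, 83, 97, 99]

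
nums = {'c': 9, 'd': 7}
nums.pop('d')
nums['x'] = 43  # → {'c': 9, 'x': 43}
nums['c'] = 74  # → {'c': 74, 'x': 43}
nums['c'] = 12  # {'c': 12, 'x': 43}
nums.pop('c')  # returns 12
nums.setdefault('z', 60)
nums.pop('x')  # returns 43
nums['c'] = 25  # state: {'z': 60, 'c': 25}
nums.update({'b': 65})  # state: {'z': 60, 'c': 25, 'b': 65}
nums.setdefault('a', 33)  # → 33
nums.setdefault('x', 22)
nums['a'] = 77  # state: {'z': 60, 'c': 25, 'b': 65, 'a': 77, 'x': 22}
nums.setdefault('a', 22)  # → 77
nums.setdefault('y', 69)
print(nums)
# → {'z': 60, 'c': 25, 'b': 65, 'a': 77, 'x': 22, 'y': 69}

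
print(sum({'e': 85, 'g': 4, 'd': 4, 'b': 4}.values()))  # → 97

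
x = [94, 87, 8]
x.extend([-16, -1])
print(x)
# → [94, 87, 8, -16, -1]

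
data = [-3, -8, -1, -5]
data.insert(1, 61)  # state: [-3, 61, -8, -1, -5]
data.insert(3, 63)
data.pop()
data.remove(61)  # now [-3, -8, 63, -1]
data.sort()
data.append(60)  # [-8, -3, -1, 63, 60]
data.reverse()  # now [60, 63, -1, -3, -8]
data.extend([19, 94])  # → [60, 63, -1, -3, -8, 19, 94]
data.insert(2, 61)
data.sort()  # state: [-8, -3, -1, 19, 60, 61, 63, 94]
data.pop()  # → 94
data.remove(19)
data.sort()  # [-8, -3, -1, 60, 61, 63]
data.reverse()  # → [63, 61, 60, -1, -3, -8]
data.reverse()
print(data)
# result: [-8, -3, -1, 60, 61, 63]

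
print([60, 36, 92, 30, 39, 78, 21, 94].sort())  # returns None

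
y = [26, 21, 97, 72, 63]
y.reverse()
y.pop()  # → 26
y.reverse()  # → [21, 97, 72, 63]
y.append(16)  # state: [21, 97, 72, 63, 16]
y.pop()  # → 16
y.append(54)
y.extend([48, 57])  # [21, 97, 72, 63, 54, 48, 57]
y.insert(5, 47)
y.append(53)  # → [21, 97, 72, 63, 54, 47, 48, 57, 53]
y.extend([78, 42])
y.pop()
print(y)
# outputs [21, 97, 72, 63, 54, 47, 48, 57, 53, 78]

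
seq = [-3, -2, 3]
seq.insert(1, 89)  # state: [-3, 89, -2, 3]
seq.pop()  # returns 3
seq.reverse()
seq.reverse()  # [-3, 89, -2]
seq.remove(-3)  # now [89, -2]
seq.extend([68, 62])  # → [89, -2, 68, 62]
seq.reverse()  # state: [62, 68, -2, 89]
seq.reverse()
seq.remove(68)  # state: [89, -2, 62]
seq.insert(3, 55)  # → [89, -2, 62, 55]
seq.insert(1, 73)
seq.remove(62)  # [89, 73, -2, 55]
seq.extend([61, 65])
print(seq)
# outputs [89, 73, -2, 55, 61, 65]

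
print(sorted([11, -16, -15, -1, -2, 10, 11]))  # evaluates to [-16, -15, -2, -1, 10, 11, 11]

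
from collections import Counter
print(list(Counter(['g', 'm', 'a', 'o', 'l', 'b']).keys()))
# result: ['g', 'm', 'a', 'o', 'l', 'b']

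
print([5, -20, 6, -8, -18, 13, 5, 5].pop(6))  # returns 5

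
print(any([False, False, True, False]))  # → True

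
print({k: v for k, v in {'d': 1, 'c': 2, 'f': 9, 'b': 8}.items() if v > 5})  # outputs {'f': 9, 'b': 8}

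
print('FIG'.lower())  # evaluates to fig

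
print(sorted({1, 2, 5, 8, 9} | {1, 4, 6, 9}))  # [1, 2, 4, 5, 6, 8, 9]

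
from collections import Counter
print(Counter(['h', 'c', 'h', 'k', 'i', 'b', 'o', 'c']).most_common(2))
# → [('h', 2), ('c', 2)]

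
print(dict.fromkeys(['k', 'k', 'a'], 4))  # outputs {'k': 4, 'a': 4}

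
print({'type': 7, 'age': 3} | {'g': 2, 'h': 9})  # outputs {'type': 7, 'age': 3, 'g': 2, 'h': 9}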